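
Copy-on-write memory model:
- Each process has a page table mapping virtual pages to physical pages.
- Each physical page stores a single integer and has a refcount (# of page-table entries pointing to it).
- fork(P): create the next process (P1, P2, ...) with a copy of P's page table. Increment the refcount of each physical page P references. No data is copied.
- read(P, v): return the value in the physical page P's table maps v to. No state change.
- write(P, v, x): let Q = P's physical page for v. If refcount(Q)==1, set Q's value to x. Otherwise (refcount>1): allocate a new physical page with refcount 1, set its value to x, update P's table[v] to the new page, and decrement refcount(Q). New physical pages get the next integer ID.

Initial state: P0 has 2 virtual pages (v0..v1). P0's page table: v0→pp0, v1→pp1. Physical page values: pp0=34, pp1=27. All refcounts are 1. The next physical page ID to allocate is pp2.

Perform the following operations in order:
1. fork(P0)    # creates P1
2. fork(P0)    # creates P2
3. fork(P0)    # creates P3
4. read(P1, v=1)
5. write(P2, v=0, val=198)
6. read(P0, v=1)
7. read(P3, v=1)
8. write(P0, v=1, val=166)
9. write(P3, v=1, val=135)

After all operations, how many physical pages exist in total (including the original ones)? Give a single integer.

Answer: 5

Derivation:
Op 1: fork(P0) -> P1. 2 ppages; refcounts: pp0:2 pp1:2
Op 2: fork(P0) -> P2. 2 ppages; refcounts: pp0:3 pp1:3
Op 3: fork(P0) -> P3. 2 ppages; refcounts: pp0:4 pp1:4
Op 4: read(P1, v1) -> 27. No state change.
Op 5: write(P2, v0, 198). refcount(pp0)=4>1 -> COPY to pp2. 3 ppages; refcounts: pp0:3 pp1:4 pp2:1
Op 6: read(P0, v1) -> 27. No state change.
Op 7: read(P3, v1) -> 27. No state change.
Op 8: write(P0, v1, 166). refcount(pp1)=4>1 -> COPY to pp3. 4 ppages; refcounts: pp0:3 pp1:3 pp2:1 pp3:1
Op 9: write(P3, v1, 135). refcount(pp1)=3>1 -> COPY to pp4. 5 ppages; refcounts: pp0:3 pp1:2 pp2:1 pp3:1 pp4:1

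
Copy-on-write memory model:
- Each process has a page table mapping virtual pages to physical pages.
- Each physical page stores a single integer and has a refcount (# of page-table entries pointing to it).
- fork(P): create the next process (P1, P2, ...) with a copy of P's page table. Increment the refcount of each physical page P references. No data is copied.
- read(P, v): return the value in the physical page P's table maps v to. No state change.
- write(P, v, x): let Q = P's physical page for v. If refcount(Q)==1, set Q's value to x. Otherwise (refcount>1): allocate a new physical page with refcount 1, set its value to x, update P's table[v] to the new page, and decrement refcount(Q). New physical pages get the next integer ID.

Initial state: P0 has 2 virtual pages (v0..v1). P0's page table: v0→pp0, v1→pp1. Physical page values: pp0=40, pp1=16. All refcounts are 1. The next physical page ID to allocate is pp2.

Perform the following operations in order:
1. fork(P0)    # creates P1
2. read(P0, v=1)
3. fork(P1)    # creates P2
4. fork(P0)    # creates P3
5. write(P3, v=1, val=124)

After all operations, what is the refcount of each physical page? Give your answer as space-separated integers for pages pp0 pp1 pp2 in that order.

Answer: 4 3 1

Derivation:
Op 1: fork(P0) -> P1. 2 ppages; refcounts: pp0:2 pp1:2
Op 2: read(P0, v1) -> 16. No state change.
Op 3: fork(P1) -> P2. 2 ppages; refcounts: pp0:3 pp1:3
Op 4: fork(P0) -> P3. 2 ppages; refcounts: pp0:4 pp1:4
Op 5: write(P3, v1, 124). refcount(pp1)=4>1 -> COPY to pp2. 3 ppages; refcounts: pp0:4 pp1:3 pp2:1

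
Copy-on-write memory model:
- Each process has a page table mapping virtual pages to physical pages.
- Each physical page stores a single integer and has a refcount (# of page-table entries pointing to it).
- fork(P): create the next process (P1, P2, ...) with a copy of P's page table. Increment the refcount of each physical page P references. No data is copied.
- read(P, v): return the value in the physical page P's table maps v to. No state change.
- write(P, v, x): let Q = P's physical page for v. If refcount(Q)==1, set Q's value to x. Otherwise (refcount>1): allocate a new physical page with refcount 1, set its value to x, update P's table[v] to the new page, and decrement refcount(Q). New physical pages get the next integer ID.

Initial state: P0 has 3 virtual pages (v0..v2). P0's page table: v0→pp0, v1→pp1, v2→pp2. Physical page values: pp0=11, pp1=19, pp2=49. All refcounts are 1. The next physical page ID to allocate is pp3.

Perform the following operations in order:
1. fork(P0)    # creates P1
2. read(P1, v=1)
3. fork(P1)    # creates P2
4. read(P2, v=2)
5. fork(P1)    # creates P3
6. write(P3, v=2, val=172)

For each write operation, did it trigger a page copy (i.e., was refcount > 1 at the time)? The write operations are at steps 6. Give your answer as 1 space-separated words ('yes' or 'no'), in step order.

Op 1: fork(P0) -> P1. 3 ppages; refcounts: pp0:2 pp1:2 pp2:2
Op 2: read(P1, v1) -> 19. No state change.
Op 3: fork(P1) -> P2. 3 ppages; refcounts: pp0:3 pp1:3 pp2:3
Op 4: read(P2, v2) -> 49. No state change.
Op 5: fork(P1) -> P3. 3 ppages; refcounts: pp0:4 pp1:4 pp2:4
Op 6: write(P3, v2, 172). refcount(pp2)=4>1 -> COPY to pp3. 4 ppages; refcounts: pp0:4 pp1:4 pp2:3 pp3:1

yes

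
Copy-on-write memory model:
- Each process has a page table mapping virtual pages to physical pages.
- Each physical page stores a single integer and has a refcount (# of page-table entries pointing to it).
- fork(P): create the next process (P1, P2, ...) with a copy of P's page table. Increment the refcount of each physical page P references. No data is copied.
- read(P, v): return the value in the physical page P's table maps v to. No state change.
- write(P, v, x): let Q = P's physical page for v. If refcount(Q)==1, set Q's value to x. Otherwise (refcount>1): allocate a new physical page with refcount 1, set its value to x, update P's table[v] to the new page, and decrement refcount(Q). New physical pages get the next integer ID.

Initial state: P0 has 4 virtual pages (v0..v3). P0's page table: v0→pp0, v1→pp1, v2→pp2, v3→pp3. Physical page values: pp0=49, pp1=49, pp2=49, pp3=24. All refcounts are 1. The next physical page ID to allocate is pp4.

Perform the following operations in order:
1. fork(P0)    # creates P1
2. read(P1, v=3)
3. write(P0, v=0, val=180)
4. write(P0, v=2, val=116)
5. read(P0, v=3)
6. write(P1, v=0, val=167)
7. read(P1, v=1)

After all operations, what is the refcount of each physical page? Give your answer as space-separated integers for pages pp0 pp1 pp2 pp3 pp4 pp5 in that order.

Answer: 1 2 1 2 1 1

Derivation:
Op 1: fork(P0) -> P1. 4 ppages; refcounts: pp0:2 pp1:2 pp2:2 pp3:2
Op 2: read(P1, v3) -> 24. No state change.
Op 3: write(P0, v0, 180). refcount(pp0)=2>1 -> COPY to pp4. 5 ppages; refcounts: pp0:1 pp1:2 pp2:2 pp3:2 pp4:1
Op 4: write(P0, v2, 116). refcount(pp2)=2>1 -> COPY to pp5. 6 ppages; refcounts: pp0:1 pp1:2 pp2:1 pp3:2 pp4:1 pp5:1
Op 5: read(P0, v3) -> 24. No state change.
Op 6: write(P1, v0, 167). refcount(pp0)=1 -> write in place. 6 ppages; refcounts: pp0:1 pp1:2 pp2:1 pp3:2 pp4:1 pp5:1
Op 7: read(P1, v1) -> 49. No state change.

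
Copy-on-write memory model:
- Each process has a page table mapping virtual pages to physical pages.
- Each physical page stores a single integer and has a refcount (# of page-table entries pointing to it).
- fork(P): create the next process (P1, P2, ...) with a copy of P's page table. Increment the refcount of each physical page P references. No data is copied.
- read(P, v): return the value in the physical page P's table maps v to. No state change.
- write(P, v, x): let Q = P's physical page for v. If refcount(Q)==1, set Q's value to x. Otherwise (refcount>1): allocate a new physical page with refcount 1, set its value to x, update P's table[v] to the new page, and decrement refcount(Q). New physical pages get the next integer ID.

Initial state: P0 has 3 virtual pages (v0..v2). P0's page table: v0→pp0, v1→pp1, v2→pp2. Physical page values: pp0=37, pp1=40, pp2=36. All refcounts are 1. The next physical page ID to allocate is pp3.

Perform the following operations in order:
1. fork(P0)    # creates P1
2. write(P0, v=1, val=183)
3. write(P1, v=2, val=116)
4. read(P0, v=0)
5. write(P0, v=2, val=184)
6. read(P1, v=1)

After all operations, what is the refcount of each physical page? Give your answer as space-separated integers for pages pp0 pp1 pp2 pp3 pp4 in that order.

Answer: 2 1 1 1 1

Derivation:
Op 1: fork(P0) -> P1. 3 ppages; refcounts: pp0:2 pp1:2 pp2:2
Op 2: write(P0, v1, 183). refcount(pp1)=2>1 -> COPY to pp3. 4 ppages; refcounts: pp0:2 pp1:1 pp2:2 pp3:1
Op 3: write(P1, v2, 116). refcount(pp2)=2>1 -> COPY to pp4. 5 ppages; refcounts: pp0:2 pp1:1 pp2:1 pp3:1 pp4:1
Op 4: read(P0, v0) -> 37. No state change.
Op 5: write(P0, v2, 184). refcount(pp2)=1 -> write in place. 5 ppages; refcounts: pp0:2 pp1:1 pp2:1 pp3:1 pp4:1
Op 6: read(P1, v1) -> 40. No state change.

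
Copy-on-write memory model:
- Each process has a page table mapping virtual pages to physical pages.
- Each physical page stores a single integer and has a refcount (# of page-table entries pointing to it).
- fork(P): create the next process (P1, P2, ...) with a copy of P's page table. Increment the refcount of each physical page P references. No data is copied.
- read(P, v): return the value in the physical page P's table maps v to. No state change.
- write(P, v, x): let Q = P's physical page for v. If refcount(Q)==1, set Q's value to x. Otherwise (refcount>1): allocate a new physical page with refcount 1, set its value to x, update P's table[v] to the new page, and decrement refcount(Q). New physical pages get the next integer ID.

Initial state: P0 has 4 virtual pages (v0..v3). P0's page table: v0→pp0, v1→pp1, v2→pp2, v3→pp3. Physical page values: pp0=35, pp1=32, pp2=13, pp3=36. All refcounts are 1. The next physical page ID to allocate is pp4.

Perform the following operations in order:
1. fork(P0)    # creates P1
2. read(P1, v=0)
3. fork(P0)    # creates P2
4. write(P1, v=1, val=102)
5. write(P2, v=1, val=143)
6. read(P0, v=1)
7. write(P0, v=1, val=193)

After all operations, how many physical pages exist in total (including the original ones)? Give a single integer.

Answer: 6

Derivation:
Op 1: fork(P0) -> P1. 4 ppages; refcounts: pp0:2 pp1:2 pp2:2 pp3:2
Op 2: read(P1, v0) -> 35. No state change.
Op 3: fork(P0) -> P2. 4 ppages; refcounts: pp0:3 pp1:3 pp2:3 pp3:3
Op 4: write(P1, v1, 102). refcount(pp1)=3>1 -> COPY to pp4. 5 ppages; refcounts: pp0:3 pp1:2 pp2:3 pp3:3 pp4:1
Op 5: write(P2, v1, 143). refcount(pp1)=2>1 -> COPY to pp5. 6 ppages; refcounts: pp0:3 pp1:1 pp2:3 pp3:3 pp4:1 pp5:1
Op 6: read(P0, v1) -> 32. No state change.
Op 7: write(P0, v1, 193). refcount(pp1)=1 -> write in place. 6 ppages; refcounts: pp0:3 pp1:1 pp2:3 pp3:3 pp4:1 pp5:1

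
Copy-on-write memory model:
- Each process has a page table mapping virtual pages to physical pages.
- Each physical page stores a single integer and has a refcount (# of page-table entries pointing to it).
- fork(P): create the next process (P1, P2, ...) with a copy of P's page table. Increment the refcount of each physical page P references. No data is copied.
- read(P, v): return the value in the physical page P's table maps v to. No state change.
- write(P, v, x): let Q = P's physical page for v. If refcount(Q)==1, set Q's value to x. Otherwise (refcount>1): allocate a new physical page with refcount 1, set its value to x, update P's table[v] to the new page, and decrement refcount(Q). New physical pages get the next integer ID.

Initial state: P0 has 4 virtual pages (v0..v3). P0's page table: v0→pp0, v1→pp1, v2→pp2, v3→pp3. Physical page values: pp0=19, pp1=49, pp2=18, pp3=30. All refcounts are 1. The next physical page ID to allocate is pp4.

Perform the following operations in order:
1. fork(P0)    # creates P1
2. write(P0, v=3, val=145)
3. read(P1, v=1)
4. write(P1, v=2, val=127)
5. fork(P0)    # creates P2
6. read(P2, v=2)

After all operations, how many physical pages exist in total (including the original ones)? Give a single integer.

Op 1: fork(P0) -> P1. 4 ppages; refcounts: pp0:2 pp1:2 pp2:2 pp3:2
Op 2: write(P0, v3, 145). refcount(pp3)=2>1 -> COPY to pp4. 5 ppages; refcounts: pp0:2 pp1:2 pp2:2 pp3:1 pp4:1
Op 3: read(P1, v1) -> 49. No state change.
Op 4: write(P1, v2, 127). refcount(pp2)=2>1 -> COPY to pp5. 6 ppages; refcounts: pp0:2 pp1:2 pp2:1 pp3:1 pp4:1 pp5:1
Op 5: fork(P0) -> P2. 6 ppages; refcounts: pp0:3 pp1:3 pp2:2 pp3:1 pp4:2 pp5:1
Op 6: read(P2, v2) -> 18. No state change.

Answer: 6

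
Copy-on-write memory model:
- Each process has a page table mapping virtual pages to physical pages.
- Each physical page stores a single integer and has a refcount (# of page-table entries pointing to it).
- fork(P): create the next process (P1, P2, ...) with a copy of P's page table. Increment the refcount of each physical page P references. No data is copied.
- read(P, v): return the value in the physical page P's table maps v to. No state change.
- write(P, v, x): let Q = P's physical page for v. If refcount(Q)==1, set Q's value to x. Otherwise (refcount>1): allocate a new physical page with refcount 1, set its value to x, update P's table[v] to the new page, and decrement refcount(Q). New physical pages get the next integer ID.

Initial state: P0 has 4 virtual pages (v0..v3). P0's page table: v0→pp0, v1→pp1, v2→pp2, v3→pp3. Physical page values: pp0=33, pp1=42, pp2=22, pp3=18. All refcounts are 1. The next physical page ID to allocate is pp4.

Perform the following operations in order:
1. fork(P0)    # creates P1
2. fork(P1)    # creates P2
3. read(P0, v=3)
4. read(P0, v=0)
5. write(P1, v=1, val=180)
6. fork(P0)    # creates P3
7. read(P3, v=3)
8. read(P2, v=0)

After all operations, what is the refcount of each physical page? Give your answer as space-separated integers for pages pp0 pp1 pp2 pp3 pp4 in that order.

Answer: 4 3 4 4 1

Derivation:
Op 1: fork(P0) -> P1. 4 ppages; refcounts: pp0:2 pp1:2 pp2:2 pp3:2
Op 2: fork(P1) -> P2. 4 ppages; refcounts: pp0:3 pp1:3 pp2:3 pp3:3
Op 3: read(P0, v3) -> 18. No state change.
Op 4: read(P0, v0) -> 33. No state change.
Op 5: write(P1, v1, 180). refcount(pp1)=3>1 -> COPY to pp4. 5 ppages; refcounts: pp0:3 pp1:2 pp2:3 pp3:3 pp4:1
Op 6: fork(P0) -> P3. 5 ppages; refcounts: pp0:4 pp1:3 pp2:4 pp3:4 pp4:1
Op 7: read(P3, v3) -> 18. No state change.
Op 8: read(P2, v0) -> 33. No state change.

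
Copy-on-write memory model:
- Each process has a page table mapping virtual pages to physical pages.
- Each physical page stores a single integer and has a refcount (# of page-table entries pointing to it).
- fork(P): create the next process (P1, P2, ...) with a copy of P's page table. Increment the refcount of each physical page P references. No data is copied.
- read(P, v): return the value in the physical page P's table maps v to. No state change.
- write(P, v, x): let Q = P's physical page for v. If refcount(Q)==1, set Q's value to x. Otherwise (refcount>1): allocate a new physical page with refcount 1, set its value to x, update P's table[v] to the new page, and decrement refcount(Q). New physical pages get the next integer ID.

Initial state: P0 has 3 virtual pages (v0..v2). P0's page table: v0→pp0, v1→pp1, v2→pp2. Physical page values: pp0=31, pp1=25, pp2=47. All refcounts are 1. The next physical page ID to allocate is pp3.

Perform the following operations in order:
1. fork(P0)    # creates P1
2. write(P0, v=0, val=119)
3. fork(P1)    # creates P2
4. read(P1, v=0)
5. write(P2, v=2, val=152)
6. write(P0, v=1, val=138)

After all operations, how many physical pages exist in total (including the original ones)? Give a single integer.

Op 1: fork(P0) -> P1. 3 ppages; refcounts: pp0:2 pp1:2 pp2:2
Op 2: write(P0, v0, 119). refcount(pp0)=2>1 -> COPY to pp3. 4 ppages; refcounts: pp0:1 pp1:2 pp2:2 pp3:1
Op 3: fork(P1) -> P2. 4 ppages; refcounts: pp0:2 pp1:3 pp2:3 pp3:1
Op 4: read(P1, v0) -> 31. No state change.
Op 5: write(P2, v2, 152). refcount(pp2)=3>1 -> COPY to pp4. 5 ppages; refcounts: pp0:2 pp1:3 pp2:2 pp3:1 pp4:1
Op 6: write(P0, v1, 138). refcount(pp1)=3>1 -> COPY to pp5. 6 ppages; refcounts: pp0:2 pp1:2 pp2:2 pp3:1 pp4:1 pp5:1

Answer: 6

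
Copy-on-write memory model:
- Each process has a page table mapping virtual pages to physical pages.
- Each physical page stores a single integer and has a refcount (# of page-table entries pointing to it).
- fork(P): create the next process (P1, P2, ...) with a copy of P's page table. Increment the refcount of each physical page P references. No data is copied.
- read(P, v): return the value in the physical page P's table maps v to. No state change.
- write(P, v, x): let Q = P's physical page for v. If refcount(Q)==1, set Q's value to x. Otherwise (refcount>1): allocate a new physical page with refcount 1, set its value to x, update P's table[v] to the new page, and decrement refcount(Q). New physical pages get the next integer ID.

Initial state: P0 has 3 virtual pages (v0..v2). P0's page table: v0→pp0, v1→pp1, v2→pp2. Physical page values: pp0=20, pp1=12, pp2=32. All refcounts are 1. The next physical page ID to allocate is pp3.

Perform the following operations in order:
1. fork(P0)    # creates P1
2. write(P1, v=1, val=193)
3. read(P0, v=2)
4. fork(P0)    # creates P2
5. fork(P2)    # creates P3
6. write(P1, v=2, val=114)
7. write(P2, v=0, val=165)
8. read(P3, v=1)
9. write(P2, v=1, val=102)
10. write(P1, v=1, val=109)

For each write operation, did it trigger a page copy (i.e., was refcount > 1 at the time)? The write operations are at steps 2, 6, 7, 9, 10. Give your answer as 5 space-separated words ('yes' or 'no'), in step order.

Op 1: fork(P0) -> P1. 3 ppages; refcounts: pp0:2 pp1:2 pp2:2
Op 2: write(P1, v1, 193). refcount(pp1)=2>1 -> COPY to pp3. 4 ppages; refcounts: pp0:2 pp1:1 pp2:2 pp3:1
Op 3: read(P0, v2) -> 32. No state change.
Op 4: fork(P0) -> P2. 4 ppages; refcounts: pp0:3 pp1:2 pp2:3 pp3:1
Op 5: fork(P2) -> P3. 4 ppages; refcounts: pp0:4 pp1:3 pp2:4 pp3:1
Op 6: write(P1, v2, 114). refcount(pp2)=4>1 -> COPY to pp4. 5 ppages; refcounts: pp0:4 pp1:3 pp2:3 pp3:1 pp4:1
Op 7: write(P2, v0, 165). refcount(pp0)=4>1 -> COPY to pp5. 6 ppages; refcounts: pp0:3 pp1:3 pp2:3 pp3:1 pp4:1 pp5:1
Op 8: read(P3, v1) -> 12. No state change.
Op 9: write(P2, v1, 102). refcount(pp1)=3>1 -> COPY to pp6. 7 ppages; refcounts: pp0:3 pp1:2 pp2:3 pp3:1 pp4:1 pp5:1 pp6:1
Op 10: write(P1, v1, 109). refcount(pp3)=1 -> write in place. 7 ppages; refcounts: pp0:3 pp1:2 pp2:3 pp3:1 pp4:1 pp5:1 pp6:1

yes yes yes yes no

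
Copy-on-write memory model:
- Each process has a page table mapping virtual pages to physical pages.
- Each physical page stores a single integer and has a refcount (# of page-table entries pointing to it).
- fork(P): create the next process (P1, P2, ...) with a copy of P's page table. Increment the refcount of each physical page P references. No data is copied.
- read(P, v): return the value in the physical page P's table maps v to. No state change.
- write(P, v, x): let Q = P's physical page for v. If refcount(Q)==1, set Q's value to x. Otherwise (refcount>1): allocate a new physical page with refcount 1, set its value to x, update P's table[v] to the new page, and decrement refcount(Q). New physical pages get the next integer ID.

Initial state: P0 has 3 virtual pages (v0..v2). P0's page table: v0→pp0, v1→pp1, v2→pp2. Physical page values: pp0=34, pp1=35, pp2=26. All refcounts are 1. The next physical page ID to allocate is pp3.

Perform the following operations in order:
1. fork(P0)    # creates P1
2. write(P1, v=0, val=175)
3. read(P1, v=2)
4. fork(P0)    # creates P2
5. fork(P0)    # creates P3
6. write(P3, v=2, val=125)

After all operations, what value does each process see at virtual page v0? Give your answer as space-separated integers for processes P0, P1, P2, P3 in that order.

Answer: 34 175 34 34

Derivation:
Op 1: fork(P0) -> P1. 3 ppages; refcounts: pp0:2 pp1:2 pp2:2
Op 2: write(P1, v0, 175). refcount(pp0)=2>1 -> COPY to pp3. 4 ppages; refcounts: pp0:1 pp1:2 pp2:2 pp3:1
Op 3: read(P1, v2) -> 26. No state change.
Op 4: fork(P0) -> P2. 4 ppages; refcounts: pp0:2 pp1:3 pp2:3 pp3:1
Op 5: fork(P0) -> P3. 4 ppages; refcounts: pp0:3 pp1:4 pp2:4 pp3:1
Op 6: write(P3, v2, 125). refcount(pp2)=4>1 -> COPY to pp4. 5 ppages; refcounts: pp0:3 pp1:4 pp2:3 pp3:1 pp4:1
P0: v0 -> pp0 = 34
P1: v0 -> pp3 = 175
P2: v0 -> pp0 = 34
P3: v0 -> pp0 = 34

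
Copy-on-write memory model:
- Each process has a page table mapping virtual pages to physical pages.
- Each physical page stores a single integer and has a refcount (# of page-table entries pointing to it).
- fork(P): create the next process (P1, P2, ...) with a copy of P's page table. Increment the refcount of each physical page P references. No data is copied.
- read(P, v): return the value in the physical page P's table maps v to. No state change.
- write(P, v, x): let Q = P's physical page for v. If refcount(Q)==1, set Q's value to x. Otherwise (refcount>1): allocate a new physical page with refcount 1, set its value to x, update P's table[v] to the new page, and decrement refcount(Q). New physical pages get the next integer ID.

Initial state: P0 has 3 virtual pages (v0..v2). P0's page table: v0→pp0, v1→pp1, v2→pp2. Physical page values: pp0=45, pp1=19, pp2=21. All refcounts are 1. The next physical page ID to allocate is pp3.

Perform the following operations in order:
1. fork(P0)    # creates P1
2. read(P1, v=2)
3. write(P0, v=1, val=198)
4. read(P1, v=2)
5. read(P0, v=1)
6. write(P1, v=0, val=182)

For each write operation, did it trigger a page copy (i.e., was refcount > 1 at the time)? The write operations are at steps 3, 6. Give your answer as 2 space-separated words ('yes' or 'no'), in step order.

Op 1: fork(P0) -> P1. 3 ppages; refcounts: pp0:2 pp1:2 pp2:2
Op 2: read(P1, v2) -> 21. No state change.
Op 3: write(P0, v1, 198). refcount(pp1)=2>1 -> COPY to pp3. 4 ppages; refcounts: pp0:2 pp1:1 pp2:2 pp3:1
Op 4: read(P1, v2) -> 21. No state change.
Op 5: read(P0, v1) -> 198. No state change.
Op 6: write(P1, v0, 182). refcount(pp0)=2>1 -> COPY to pp4. 5 ppages; refcounts: pp0:1 pp1:1 pp2:2 pp3:1 pp4:1

yes yes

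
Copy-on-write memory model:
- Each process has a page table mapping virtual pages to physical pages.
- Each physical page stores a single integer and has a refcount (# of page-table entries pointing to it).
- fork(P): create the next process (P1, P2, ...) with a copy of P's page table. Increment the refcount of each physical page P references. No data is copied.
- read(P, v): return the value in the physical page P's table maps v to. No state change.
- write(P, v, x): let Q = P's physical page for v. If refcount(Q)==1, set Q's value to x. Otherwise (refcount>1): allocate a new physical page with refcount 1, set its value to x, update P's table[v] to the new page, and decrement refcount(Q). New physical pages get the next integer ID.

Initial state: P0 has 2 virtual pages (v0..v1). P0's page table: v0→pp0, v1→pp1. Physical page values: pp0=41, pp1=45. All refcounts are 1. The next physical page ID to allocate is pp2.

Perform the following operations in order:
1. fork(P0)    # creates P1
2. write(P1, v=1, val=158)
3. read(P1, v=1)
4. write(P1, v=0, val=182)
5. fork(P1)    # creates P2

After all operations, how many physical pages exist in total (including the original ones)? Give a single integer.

Op 1: fork(P0) -> P1. 2 ppages; refcounts: pp0:2 pp1:2
Op 2: write(P1, v1, 158). refcount(pp1)=2>1 -> COPY to pp2. 3 ppages; refcounts: pp0:2 pp1:1 pp2:1
Op 3: read(P1, v1) -> 158. No state change.
Op 4: write(P1, v0, 182). refcount(pp0)=2>1 -> COPY to pp3. 4 ppages; refcounts: pp0:1 pp1:1 pp2:1 pp3:1
Op 5: fork(P1) -> P2. 4 ppages; refcounts: pp0:1 pp1:1 pp2:2 pp3:2

Answer: 4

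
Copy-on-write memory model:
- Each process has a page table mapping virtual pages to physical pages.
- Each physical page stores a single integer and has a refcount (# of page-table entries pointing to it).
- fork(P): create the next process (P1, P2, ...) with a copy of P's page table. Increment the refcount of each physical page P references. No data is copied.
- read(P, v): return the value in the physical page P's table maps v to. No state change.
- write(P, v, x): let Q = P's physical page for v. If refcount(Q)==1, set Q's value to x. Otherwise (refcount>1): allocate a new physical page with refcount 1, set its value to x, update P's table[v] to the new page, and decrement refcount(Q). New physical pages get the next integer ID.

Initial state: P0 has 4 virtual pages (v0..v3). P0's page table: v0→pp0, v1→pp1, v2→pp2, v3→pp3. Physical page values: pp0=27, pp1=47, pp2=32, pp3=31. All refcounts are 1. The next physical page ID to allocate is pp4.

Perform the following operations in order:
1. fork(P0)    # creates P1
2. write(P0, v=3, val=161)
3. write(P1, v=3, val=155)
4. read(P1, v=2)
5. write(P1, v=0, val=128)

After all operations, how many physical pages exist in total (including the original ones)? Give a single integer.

Op 1: fork(P0) -> P1. 4 ppages; refcounts: pp0:2 pp1:2 pp2:2 pp3:2
Op 2: write(P0, v3, 161). refcount(pp3)=2>1 -> COPY to pp4. 5 ppages; refcounts: pp0:2 pp1:2 pp2:2 pp3:1 pp4:1
Op 3: write(P1, v3, 155). refcount(pp3)=1 -> write in place. 5 ppages; refcounts: pp0:2 pp1:2 pp2:2 pp3:1 pp4:1
Op 4: read(P1, v2) -> 32. No state change.
Op 5: write(P1, v0, 128). refcount(pp0)=2>1 -> COPY to pp5. 6 ppages; refcounts: pp0:1 pp1:2 pp2:2 pp3:1 pp4:1 pp5:1

Answer: 6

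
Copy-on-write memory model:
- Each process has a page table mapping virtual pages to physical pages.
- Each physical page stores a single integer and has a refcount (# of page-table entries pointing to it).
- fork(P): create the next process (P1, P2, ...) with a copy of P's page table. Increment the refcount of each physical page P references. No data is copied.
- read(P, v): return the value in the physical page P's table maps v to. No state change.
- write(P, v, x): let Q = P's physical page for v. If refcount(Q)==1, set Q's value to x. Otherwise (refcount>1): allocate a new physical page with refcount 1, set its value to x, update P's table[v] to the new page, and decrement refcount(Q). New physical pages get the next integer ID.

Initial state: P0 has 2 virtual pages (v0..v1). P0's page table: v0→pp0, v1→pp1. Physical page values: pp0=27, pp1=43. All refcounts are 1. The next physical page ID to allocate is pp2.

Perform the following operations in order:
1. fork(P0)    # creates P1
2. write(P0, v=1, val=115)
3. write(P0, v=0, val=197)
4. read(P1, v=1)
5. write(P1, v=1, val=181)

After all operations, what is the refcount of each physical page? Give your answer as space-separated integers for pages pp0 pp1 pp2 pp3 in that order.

Answer: 1 1 1 1

Derivation:
Op 1: fork(P0) -> P1. 2 ppages; refcounts: pp0:2 pp1:2
Op 2: write(P0, v1, 115). refcount(pp1)=2>1 -> COPY to pp2. 3 ppages; refcounts: pp0:2 pp1:1 pp2:1
Op 3: write(P0, v0, 197). refcount(pp0)=2>1 -> COPY to pp3. 4 ppages; refcounts: pp0:1 pp1:1 pp2:1 pp3:1
Op 4: read(P1, v1) -> 43. No state change.
Op 5: write(P1, v1, 181). refcount(pp1)=1 -> write in place. 4 ppages; refcounts: pp0:1 pp1:1 pp2:1 pp3:1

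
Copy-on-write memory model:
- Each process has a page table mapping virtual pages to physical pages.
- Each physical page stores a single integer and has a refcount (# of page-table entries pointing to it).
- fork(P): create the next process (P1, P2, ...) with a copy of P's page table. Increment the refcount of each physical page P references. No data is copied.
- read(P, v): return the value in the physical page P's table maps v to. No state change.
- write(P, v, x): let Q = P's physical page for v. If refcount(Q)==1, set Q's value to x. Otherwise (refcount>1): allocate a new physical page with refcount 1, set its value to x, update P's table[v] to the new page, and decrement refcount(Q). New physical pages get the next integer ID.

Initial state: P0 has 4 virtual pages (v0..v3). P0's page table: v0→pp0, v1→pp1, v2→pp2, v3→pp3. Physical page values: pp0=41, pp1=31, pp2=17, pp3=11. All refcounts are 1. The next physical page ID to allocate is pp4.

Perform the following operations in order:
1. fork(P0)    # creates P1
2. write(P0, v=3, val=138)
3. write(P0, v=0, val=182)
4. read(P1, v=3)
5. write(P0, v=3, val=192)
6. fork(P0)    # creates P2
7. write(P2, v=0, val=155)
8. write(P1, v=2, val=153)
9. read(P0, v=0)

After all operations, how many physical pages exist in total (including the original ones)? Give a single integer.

Answer: 8

Derivation:
Op 1: fork(P0) -> P1. 4 ppages; refcounts: pp0:2 pp1:2 pp2:2 pp3:2
Op 2: write(P0, v3, 138). refcount(pp3)=2>1 -> COPY to pp4. 5 ppages; refcounts: pp0:2 pp1:2 pp2:2 pp3:1 pp4:1
Op 3: write(P0, v0, 182). refcount(pp0)=2>1 -> COPY to pp5. 6 ppages; refcounts: pp0:1 pp1:2 pp2:2 pp3:1 pp4:1 pp5:1
Op 4: read(P1, v3) -> 11. No state change.
Op 5: write(P0, v3, 192). refcount(pp4)=1 -> write in place. 6 ppages; refcounts: pp0:1 pp1:2 pp2:2 pp3:1 pp4:1 pp5:1
Op 6: fork(P0) -> P2. 6 ppages; refcounts: pp0:1 pp1:3 pp2:3 pp3:1 pp4:2 pp5:2
Op 7: write(P2, v0, 155). refcount(pp5)=2>1 -> COPY to pp6. 7 ppages; refcounts: pp0:1 pp1:3 pp2:3 pp3:1 pp4:2 pp5:1 pp6:1
Op 8: write(P1, v2, 153). refcount(pp2)=3>1 -> COPY to pp7. 8 ppages; refcounts: pp0:1 pp1:3 pp2:2 pp3:1 pp4:2 pp5:1 pp6:1 pp7:1
Op 9: read(P0, v0) -> 182. No state change.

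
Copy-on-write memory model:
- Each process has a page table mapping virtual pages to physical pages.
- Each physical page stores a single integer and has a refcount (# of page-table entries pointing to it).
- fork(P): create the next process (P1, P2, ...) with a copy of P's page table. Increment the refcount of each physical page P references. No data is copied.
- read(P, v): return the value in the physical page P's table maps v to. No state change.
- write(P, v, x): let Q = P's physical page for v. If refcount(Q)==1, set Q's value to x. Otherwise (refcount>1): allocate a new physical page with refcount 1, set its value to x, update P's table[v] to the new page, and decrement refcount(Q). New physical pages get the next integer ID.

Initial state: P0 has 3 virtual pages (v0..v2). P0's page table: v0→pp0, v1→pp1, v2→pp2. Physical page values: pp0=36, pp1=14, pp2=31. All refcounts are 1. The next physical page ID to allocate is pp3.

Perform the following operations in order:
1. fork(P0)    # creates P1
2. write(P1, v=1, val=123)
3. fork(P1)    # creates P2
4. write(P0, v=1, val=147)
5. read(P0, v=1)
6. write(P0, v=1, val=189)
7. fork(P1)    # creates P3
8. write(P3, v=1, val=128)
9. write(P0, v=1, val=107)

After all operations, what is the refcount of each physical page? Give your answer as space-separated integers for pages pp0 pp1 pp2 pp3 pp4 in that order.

Answer: 4 1 4 2 1

Derivation:
Op 1: fork(P0) -> P1. 3 ppages; refcounts: pp0:2 pp1:2 pp2:2
Op 2: write(P1, v1, 123). refcount(pp1)=2>1 -> COPY to pp3. 4 ppages; refcounts: pp0:2 pp1:1 pp2:2 pp3:1
Op 3: fork(P1) -> P2. 4 ppages; refcounts: pp0:3 pp1:1 pp2:3 pp3:2
Op 4: write(P0, v1, 147). refcount(pp1)=1 -> write in place. 4 ppages; refcounts: pp0:3 pp1:1 pp2:3 pp3:2
Op 5: read(P0, v1) -> 147. No state change.
Op 6: write(P0, v1, 189). refcount(pp1)=1 -> write in place. 4 ppages; refcounts: pp0:3 pp1:1 pp2:3 pp3:2
Op 7: fork(P1) -> P3. 4 ppages; refcounts: pp0:4 pp1:1 pp2:4 pp3:3
Op 8: write(P3, v1, 128). refcount(pp3)=3>1 -> COPY to pp4. 5 ppages; refcounts: pp0:4 pp1:1 pp2:4 pp3:2 pp4:1
Op 9: write(P0, v1, 107). refcount(pp1)=1 -> write in place. 5 ppages; refcounts: pp0:4 pp1:1 pp2:4 pp3:2 pp4:1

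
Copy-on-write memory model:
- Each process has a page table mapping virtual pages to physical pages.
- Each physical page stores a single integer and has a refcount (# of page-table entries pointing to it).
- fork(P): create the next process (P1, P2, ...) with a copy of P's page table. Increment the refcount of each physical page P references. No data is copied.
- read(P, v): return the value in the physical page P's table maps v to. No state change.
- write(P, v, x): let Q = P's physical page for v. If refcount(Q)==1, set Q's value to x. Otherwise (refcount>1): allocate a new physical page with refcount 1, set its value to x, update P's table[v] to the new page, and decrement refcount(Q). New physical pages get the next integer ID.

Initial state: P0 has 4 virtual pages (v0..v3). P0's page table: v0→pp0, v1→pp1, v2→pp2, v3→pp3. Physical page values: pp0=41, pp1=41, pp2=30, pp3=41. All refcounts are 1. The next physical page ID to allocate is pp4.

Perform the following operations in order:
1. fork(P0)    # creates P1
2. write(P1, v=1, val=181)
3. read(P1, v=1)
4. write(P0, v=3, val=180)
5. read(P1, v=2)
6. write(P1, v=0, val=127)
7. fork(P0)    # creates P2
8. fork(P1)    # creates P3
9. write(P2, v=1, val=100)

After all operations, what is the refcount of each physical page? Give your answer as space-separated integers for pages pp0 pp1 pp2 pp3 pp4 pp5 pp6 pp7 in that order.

Answer: 2 1 4 2 2 2 2 1

Derivation:
Op 1: fork(P0) -> P1. 4 ppages; refcounts: pp0:2 pp1:2 pp2:2 pp3:2
Op 2: write(P1, v1, 181). refcount(pp1)=2>1 -> COPY to pp4. 5 ppages; refcounts: pp0:2 pp1:1 pp2:2 pp3:2 pp4:1
Op 3: read(P1, v1) -> 181. No state change.
Op 4: write(P0, v3, 180). refcount(pp3)=2>1 -> COPY to pp5. 6 ppages; refcounts: pp0:2 pp1:1 pp2:2 pp3:1 pp4:1 pp5:1
Op 5: read(P1, v2) -> 30. No state change.
Op 6: write(P1, v0, 127). refcount(pp0)=2>1 -> COPY to pp6. 7 ppages; refcounts: pp0:1 pp1:1 pp2:2 pp3:1 pp4:1 pp5:1 pp6:1
Op 7: fork(P0) -> P2. 7 ppages; refcounts: pp0:2 pp1:2 pp2:3 pp3:1 pp4:1 pp5:2 pp6:1
Op 8: fork(P1) -> P3. 7 ppages; refcounts: pp0:2 pp1:2 pp2:4 pp3:2 pp4:2 pp5:2 pp6:2
Op 9: write(P2, v1, 100). refcount(pp1)=2>1 -> COPY to pp7. 8 ppages; refcounts: pp0:2 pp1:1 pp2:4 pp3:2 pp4:2 pp5:2 pp6:2 pp7:1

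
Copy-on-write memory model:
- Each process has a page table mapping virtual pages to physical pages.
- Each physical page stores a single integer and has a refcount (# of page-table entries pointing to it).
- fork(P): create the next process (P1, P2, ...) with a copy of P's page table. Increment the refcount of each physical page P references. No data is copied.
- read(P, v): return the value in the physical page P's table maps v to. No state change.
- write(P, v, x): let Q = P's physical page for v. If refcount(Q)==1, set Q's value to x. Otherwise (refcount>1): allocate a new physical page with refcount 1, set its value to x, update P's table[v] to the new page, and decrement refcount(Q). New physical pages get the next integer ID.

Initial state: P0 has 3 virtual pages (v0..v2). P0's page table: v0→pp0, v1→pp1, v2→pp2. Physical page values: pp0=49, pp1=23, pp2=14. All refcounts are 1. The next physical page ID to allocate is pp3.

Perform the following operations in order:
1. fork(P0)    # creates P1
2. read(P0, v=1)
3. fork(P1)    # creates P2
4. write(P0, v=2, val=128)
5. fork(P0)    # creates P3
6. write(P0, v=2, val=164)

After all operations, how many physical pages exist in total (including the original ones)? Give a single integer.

Answer: 5

Derivation:
Op 1: fork(P0) -> P1. 3 ppages; refcounts: pp0:2 pp1:2 pp2:2
Op 2: read(P0, v1) -> 23. No state change.
Op 3: fork(P1) -> P2. 3 ppages; refcounts: pp0:3 pp1:3 pp2:3
Op 4: write(P0, v2, 128). refcount(pp2)=3>1 -> COPY to pp3. 4 ppages; refcounts: pp0:3 pp1:3 pp2:2 pp3:1
Op 5: fork(P0) -> P3. 4 ppages; refcounts: pp0:4 pp1:4 pp2:2 pp3:2
Op 6: write(P0, v2, 164). refcount(pp3)=2>1 -> COPY to pp4. 5 ppages; refcounts: pp0:4 pp1:4 pp2:2 pp3:1 pp4:1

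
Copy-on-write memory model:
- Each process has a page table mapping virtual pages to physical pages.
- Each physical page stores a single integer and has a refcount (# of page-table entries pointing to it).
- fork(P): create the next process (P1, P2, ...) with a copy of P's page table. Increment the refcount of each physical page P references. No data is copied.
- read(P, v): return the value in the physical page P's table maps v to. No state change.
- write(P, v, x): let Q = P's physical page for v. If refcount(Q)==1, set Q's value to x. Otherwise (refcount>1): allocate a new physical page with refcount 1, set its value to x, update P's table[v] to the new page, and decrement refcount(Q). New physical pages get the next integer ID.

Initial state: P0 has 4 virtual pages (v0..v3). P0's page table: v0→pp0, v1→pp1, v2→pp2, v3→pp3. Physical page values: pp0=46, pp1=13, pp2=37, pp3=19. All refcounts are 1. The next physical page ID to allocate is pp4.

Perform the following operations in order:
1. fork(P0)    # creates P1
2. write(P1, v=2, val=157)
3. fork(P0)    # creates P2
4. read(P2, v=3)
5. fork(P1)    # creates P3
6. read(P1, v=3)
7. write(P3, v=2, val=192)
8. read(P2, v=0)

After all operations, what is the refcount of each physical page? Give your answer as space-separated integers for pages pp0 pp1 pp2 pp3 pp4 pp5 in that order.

Answer: 4 4 2 4 1 1

Derivation:
Op 1: fork(P0) -> P1. 4 ppages; refcounts: pp0:2 pp1:2 pp2:2 pp3:2
Op 2: write(P1, v2, 157). refcount(pp2)=2>1 -> COPY to pp4. 5 ppages; refcounts: pp0:2 pp1:2 pp2:1 pp3:2 pp4:1
Op 3: fork(P0) -> P2. 5 ppages; refcounts: pp0:3 pp1:3 pp2:2 pp3:3 pp4:1
Op 4: read(P2, v3) -> 19. No state change.
Op 5: fork(P1) -> P3. 5 ppages; refcounts: pp0:4 pp1:4 pp2:2 pp3:4 pp4:2
Op 6: read(P1, v3) -> 19. No state change.
Op 7: write(P3, v2, 192). refcount(pp4)=2>1 -> COPY to pp5. 6 ppages; refcounts: pp0:4 pp1:4 pp2:2 pp3:4 pp4:1 pp5:1
Op 8: read(P2, v0) -> 46. No state change.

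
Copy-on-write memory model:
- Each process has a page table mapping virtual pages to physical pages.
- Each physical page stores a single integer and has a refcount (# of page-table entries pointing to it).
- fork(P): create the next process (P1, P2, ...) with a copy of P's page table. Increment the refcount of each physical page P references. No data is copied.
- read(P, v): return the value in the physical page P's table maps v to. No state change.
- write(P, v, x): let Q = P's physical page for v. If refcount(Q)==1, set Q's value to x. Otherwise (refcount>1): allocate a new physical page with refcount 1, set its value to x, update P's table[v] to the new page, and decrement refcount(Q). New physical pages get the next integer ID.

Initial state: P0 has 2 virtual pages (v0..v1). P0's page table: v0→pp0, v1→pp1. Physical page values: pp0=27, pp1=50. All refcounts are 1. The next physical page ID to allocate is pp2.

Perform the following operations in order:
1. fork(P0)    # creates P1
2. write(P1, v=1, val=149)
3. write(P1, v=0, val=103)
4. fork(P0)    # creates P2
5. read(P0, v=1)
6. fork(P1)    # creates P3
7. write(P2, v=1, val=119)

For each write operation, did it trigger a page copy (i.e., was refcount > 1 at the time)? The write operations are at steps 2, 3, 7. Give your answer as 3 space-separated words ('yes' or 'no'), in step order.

Op 1: fork(P0) -> P1. 2 ppages; refcounts: pp0:2 pp1:2
Op 2: write(P1, v1, 149). refcount(pp1)=2>1 -> COPY to pp2. 3 ppages; refcounts: pp0:2 pp1:1 pp2:1
Op 3: write(P1, v0, 103). refcount(pp0)=2>1 -> COPY to pp3. 4 ppages; refcounts: pp0:1 pp1:1 pp2:1 pp3:1
Op 4: fork(P0) -> P2. 4 ppages; refcounts: pp0:2 pp1:2 pp2:1 pp3:1
Op 5: read(P0, v1) -> 50. No state change.
Op 6: fork(P1) -> P3. 4 ppages; refcounts: pp0:2 pp1:2 pp2:2 pp3:2
Op 7: write(P2, v1, 119). refcount(pp1)=2>1 -> COPY to pp4. 5 ppages; refcounts: pp0:2 pp1:1 pp2:2 pp3:2 pp4:1

yes yes yes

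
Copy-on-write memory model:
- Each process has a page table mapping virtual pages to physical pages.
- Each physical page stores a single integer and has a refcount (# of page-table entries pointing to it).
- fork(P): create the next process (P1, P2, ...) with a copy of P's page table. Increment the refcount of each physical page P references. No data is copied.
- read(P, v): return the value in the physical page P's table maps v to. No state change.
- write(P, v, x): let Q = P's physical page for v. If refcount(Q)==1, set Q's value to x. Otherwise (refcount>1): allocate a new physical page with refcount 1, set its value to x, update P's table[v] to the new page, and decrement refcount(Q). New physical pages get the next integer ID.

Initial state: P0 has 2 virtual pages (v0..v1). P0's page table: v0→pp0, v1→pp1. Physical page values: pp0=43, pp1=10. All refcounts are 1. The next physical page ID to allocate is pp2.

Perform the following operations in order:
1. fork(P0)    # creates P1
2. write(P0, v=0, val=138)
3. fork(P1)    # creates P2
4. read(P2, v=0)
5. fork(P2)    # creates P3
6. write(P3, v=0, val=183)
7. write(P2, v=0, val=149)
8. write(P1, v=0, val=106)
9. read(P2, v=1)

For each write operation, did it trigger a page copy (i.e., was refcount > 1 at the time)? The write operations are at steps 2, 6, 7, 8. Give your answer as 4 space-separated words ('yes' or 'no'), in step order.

Op 1: fork(P0) -> P1. 2 ppages; refcounts: pp0:2 pp1:2
Op 2: write(P0, v0, 138). refcount(pp0)=2>1 -> COPY to pp2. 3 ppages; refcounts: pp0:1 pp1:2 pp2:1
Op 3: fork(P1) -> P2. 3 ppages; refcounts: pp0:2 pp1:3 pp2:1
Op 4: read(P2, v0) -> 43. No state change.
Op 5: fork(P2) -> P3. 3 ppages; refcounts: pp0:3 pp1:4 pp2:1
Op 6: write(P3, v0, 183). refcount(pp0)=3>1 -> COPY to pp3. 4 ppages; refcounts: pp0:2 pp1:4 pp2:1 pp3:1
Op 7: write(P2, v0, 149). refcount(pp0)=2>1 -> COPY to pp4. 5 ppages; refcounts: pp0:1 pp1:4 pp2:1 pp3:1 pp4:1
Op 8: write(P1, v0, 106). refcount(pp0)=1 -> write in place. 5 ppages; refcounts: pp0:1 pp1:4 pp2:1 pp3:1 pp4:1
Op 9: read(P2, v1) -> 10. No state change.

yes yes yes no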